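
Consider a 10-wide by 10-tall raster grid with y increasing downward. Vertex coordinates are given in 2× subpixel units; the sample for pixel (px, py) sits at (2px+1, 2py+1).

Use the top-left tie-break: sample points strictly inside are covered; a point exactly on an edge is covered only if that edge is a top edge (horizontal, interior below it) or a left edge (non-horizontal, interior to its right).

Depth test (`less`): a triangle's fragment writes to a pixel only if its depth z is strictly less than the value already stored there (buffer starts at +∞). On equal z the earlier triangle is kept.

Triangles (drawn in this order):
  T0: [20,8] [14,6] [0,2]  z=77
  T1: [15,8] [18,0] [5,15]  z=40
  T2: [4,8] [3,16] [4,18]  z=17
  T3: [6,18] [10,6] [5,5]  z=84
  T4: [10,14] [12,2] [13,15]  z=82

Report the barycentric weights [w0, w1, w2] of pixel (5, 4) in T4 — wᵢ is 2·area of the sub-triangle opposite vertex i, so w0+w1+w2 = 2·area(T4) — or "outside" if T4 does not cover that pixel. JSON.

T0:
  2·area = 4  (B↔C swapped to make it positive)
  edge (20, 8)→(0, 2): d=(-20,-6) top-left  bias=+0
  edge (0, 2)→(14, 6): d=(14,4) right/bottom  bias=-1
  edge (14, 6)→(20, 8): d=(6,2) right/bottom  bias=-1
    (2,1)@(5, 3): e=[10,-6,0] → ·  [on edge]
    (5,2)@(11, 5): e=[6,-2,0] → ·  [on edge]
    (8,3)@(17, 7): e=[2,2,0] → ·  [on edge]
  covered (0 px):
    · · · · · · · · · ·
    · · · · · · · · · ·
    · · · · · · · · · ·
    · · · · · · · · · ·
    · · · · · · · · · ·
    · · · · · · · · · ·
    · · · · · · · · · ·
    · · · · · · · · · ·
    · · · · · · · · · ·
    · · · · · · · · · ·
T1:
  2·area = 59  (B↔C swapped to make it positive)
  edge (15, 8)→(5, 15): d=(-10,7) right/bottom  bias=-1
  edge (5, 15)→(18, 0): d=(13,-15) top-left  bias=+0
  edge (18, 0)→(15, 8): d=(-3,8) right/bottom  bias=-1
    (7,2)@(15, 5): e=[30,20,9] → #
    (8,2)@(17, 5): e=[16,50,-7] → ·
    (6,3)@(13, 7): e=[24,16,19] → #
    (8,3)@(17, 7): e=[-4,76,-13] → ·
    (5,4)@(11, 9): e=[18,12,29] → #
    (7,4)@(15, 9): e=[-10,72,-3] → ·
    (4,5)@(9, 11): e=[12,8,39] → #
    (5,5)@(11, 11): e=[-2,38,23] → ·
    (6,5)@(13, 11): e=[-16,68,7] → ·
    (3,6)@(7, 13): e=[6,4,49] → #
    (4,6)@(9, 13): e=[-8,34,33] → ·
    (2,7)@(5, 15): e=[0,0,59] → ·  [on edge]
  covered (7 px):
    · · · · · · · · · ·
    · · · · · · · · · ·
    · · · · · · · # · ·
    · · · · · · # # · ·
    · · · · · # # · · ·
    · · · · # · · · · ·
    · · · # · · · · · ·
    · · · · · · · · · ·
    · · · · · · · · · ·
    · · · · · · · · · ·
T2:
  2·area = 10  (B↔C swapped to make it positive)
  edge (4, 8)→(4, 18): d=(0,10) right/bottom  bias=-1
  edge (4, 18)→(3, 16): d=(-1,-2) top-left  bias=+0
  edge (3, 16)→(4, 8): d=(1,-8) top-left  bias=+0
  covered (0 px):
    · · · · · · · · · ·
    · · · · · · · · · ·
    · · · · · · · · · ·
    · · · · · · · · · ·
    · · · · · · · · · ·
    · · · · · · · · · ·
    · · · · · · · · · ·
    · · · · · · · · · ·
    · · · · · · · · · ·
    · · · · · · · · · ·
T3:
  2·area = 64  (B↔C swapped to make it positive)
  edge (6, 18)→(5, 5): d=(-1,-13) top-left  bias=+0
  edge (5, 5)→(10, 6): d=(5,1) right/bottom  bias=-1
  edge (10, 6)→(6, 18): d=(-4,12) right/bottom  bias=-1
    (5,1)@(11, 3): e=[80,-16,0] → ·  [on edge]
    (2,2)@(5, 5): e=[0,0,64] → ·  [on edge]
    (3,3)@(7, 7): e=[24,8,32] → #
    (4,3)@(9, 7): e=[50,6,8] → #
    (5,3)@(11, 7): e=[76,4,-16] → ·
    (7,3)@(15, 7): e=[128,0,-64] → ·  [on edge]
    (3,4)@(7, 9): e=[22,18,24] → #
    (4,4)@(9, 9): e=[48,16,0] → ·  [on edge]
    (3,5)@(7, 11): e=[20,28,16] → #
    (4,5)@(9, 11): e=[46,26,-8] → ·
    (3,6)@(7, 13): e=[18,38,8] → #
    (4,6)@(9, 13): e=[44,36,-16] → ·
    (3,7)@(7, 15): e=[16,48,0] → ·  [on edge]
  covered (5 px):
    · · · · · · · · · ·
    · · · · · · · · · ·
    · · · · · · · · · ·
    · · · # # · · · · ·
    · · · # · · · · · ·
    · · · # · · · · · ·
    · · · # · · · · · ·
    · · · · · · · · · ·
    · · · · · · · · · ·
    · · · · · · · · · ·
T4:
  2·area = 38
  edge (10, 14)→(12, 2): d=(2,-12) top-left  bias=+0
  edge (12, 2)→(13, 15): d=(1,13) right/bottom  bias=-1
  edge (13, 15)→(10, 14): d=(-3,-1) top-left  bias=+0
    (5,4)@(11, 9): e=[2,20,16] → #
    (6,4)@(13, 9): e=[26,-6,18] → ·
    (0,5)@(1, 11): e=[-114,152,0] → ·  [on edge]
    (5,5)@(11, 11): e=[6,22,10] → #
    (6,5)@(13, 11): e=[30,-4,12] → ·
    (3,6)@(7, 13): e=[-38,76,0] → ·  [on edge]
    (5,6)@(11, 13): e=[10,24,4] → #
    (6,6)@(13, 13): e=[34,-2,6] → ·
    (5,7)@(11, 15): e=[14,26,-2] → ·
    (6,7)@(13, 15): e=[38,0,0] → ·  [on edge]
    (9,8)@(19, 17): e=[114,-76,0] → ·  [on edge]
  covered (3 px):
    · · · · · · · · · ·
    · · · · · · · · · ·
    · · · · · · · · · ·
    · · · · · · · · · ·
    · · · · · # · · · ·
    · · · · · # · · · ·
    · · · · · # · · · ·
    · · · · · · · · · ·
    · · · · · · · · · ·
    · · · · · · · · · ·

Answer: [20,16,2]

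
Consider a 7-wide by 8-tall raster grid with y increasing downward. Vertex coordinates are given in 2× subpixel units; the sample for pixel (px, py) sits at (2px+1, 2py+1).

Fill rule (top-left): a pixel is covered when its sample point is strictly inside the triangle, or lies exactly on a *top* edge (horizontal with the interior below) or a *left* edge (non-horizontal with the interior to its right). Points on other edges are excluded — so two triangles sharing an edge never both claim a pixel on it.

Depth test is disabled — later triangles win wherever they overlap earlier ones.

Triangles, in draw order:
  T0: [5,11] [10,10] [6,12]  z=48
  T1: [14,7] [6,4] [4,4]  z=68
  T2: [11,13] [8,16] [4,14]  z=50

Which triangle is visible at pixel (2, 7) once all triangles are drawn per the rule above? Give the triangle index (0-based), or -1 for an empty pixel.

T0:
  2·area = 6
  edge (5, 11)→(10, 10): d=(5,-1) top-left  bias=+0
  edge (10, 10)→(6, 12): d=(-4,2) right/bottom  bias=-1
  edge (6, 12)→(5, 11): d=(-1,-1) top-left  bias=+0
    (0,3)@(1, 7): e=[-24,30,0] → ·  [on edge]
    (1,4)@(3, 9): e=[-12,18,0] → ·  [on edge]
    (2,5)@(5, 11): e=[0,6,0] → #  [on edge]
    (3,5)@(7, 11): e=[2,2,2] → #
    (4,5)@(9, 11): e=[4,-2,4] → ·
    (2,6)@(5, 13): e=[10,-2,-2] → ·
    (3,6)@(7, 13): e=[12,-6,0] → ·  [on edge]
    (4,7)@(9, 15): e=[24,-18,0] → ·  [on edge]
  covered (2 px):
    · · · · · · ·
    · · · · · · ·
    · · · · · · ·
    · · · · · · ·
    · · · · · · ·
    · · # # · · ·
    · · · · · · ·
    · · · · · · ·
T1:
  2·area = 6  (B↔C swapped to make it positive)
  edge (14, 7)→(4, 4): d=(-10,-3) top-left  bias=+0
  edge (4, 4)→(6, 4): d=(2,0) top-left  bias=+0
  edge (6, 4)→(14, 7): d=(8,3) right/bottom  bias=-1
  covered (0 px):
    · · · · · · ·
    · · · · · · ·
    · · · · · · ·
    · · · · · · ·
    · · · · · · ·
    · · · · · · ·
    · · · · · · ·
    · · · · · · ·
T2:
  2·area = 18
  edge (11, 13)→(8, 16): d=(-3,3) right/bottom  bias=-1
  edge (8, 16)→(4, 14): d=(-4,-2) top-left  bias=+0
  edge (4, 14)→(11, 13): d=(7,-1) top-left  bias=+0
    (6,5)@(13, 11): e=[0,30,-12] → ·  [on edge]
    (5,6)@(11, 13): e=[0,18,0] → ·  [on edge]
    (3,7)@(7, 15): e=[6,2,10] → #
    (4,7)@(9, 15): e=[0,6,12] → ·  [on edge]
  covered (1 px):
    · · · · · · ·
    · · · · · · ·
    · · · · · · ·
    · · · · · · ·
    · · · · · · ·
    · · · · · · ·
    · · · · · · ·
    · · · # · · ·

Z-buffer (winner per pixel, '.' = empty):
  . . . . . . .
  . . . . . . .
  . . . . . . .
  . . . . . . .
  . . . . . . .
  . . 0 0 . . .
  . . . . . . .
  . . . 2 . . .

Result: -1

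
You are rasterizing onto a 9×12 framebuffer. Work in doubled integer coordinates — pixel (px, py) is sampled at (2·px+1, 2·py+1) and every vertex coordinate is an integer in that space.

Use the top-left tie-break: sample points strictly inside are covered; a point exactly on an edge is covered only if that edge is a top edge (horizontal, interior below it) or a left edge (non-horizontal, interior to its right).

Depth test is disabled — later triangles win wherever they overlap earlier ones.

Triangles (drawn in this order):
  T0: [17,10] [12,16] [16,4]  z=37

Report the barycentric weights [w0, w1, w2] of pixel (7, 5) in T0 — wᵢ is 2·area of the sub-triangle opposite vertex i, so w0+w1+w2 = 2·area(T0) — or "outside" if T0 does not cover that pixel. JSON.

T0:
  2·area = 36
  edge (17, 10)→(12, 16): d=(-5,6) right/bottom  bias=-1
  edge (12, 16)→(16, 4): d=(4,-12) top-left  bias=+0
  edge (16, 4)→(17, 10): d=(1,6) right/bottom  bias=-1
    (8,0)@(17, 1): e=[45,0,-9] → ·  [on edge]
    (7,3)@(15, 7): e=[27,0,9] → █  [on edge]
    (8,3)@(17, 7): e=[15,24,-3] → ·
    (7,4)@(15, 9): e=[17,8,11] → █
    (8,4)@(17, 9): e=[5,32,-1] → ·
    (7,5)@(15, 11): e=[7,16,13] → █
    (8,5)@(17, 11): e=[-5,40,1] → ·
    (6,6)@(13, 13): e=[9,0,27] → █  [on edge]
    (7,6)@(15, 13): e=[-3,24,15] → ·
    (6,7)@(13, 15): e=[-1,8,29] → ·
    (5,9)@(11, 19): e=[-9,0,45] → ·  [on edge]
  covered (4 px):
    · · · · · · · · ·
    · · · · · · · · ·
    · · · · · · · · ·
    · · · · · · · █ ·
    · · · · · · · █ ·
    · · · · · · · █ ·
    · · · · · · █ · ·
    · · · · · · · · ·
    · · · · · · · · ·
    · · · · · · · · ·
    · · · · · · · · ·
    · · · · · · · · ·

Result: [16,13,7]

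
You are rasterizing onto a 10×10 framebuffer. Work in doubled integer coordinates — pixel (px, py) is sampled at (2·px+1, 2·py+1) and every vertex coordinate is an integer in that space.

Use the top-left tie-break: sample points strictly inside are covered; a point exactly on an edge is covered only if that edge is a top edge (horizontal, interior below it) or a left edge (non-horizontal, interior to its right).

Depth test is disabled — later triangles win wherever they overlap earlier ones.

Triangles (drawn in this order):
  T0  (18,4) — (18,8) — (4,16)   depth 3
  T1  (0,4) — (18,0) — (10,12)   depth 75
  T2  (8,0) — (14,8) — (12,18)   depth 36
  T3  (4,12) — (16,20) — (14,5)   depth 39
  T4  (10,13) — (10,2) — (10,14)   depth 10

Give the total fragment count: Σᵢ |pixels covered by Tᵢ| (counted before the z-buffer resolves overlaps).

T0:
  2·area = 56
  edge (18, 4)→(18, 8): d=(0,4) right/bottom  bias=-1
  edge (18, 8)→(4, 16): d=(-14,8) right/bottom  bias=-1
  edge (4, 16)→(18, 4): d=(14,-12) top-left  bias=+0
    (8,2)@(17, 5): e=[4,50,2] → #
    (9,2)@(19, 5): e=[-4,34,26] → ·
    (7,3)@(15, 7): e=[12,38,6] → #
    (9,3)@(19, 7): e=[-4,6,54] → ·
    (6,4)@(13, 9): e=[20,26,10] → #
    (8,4)@(17, 9): e=[4,-6,58] → ·
    (5,5)@(11, 11): e=[28,14,14] → #
    (6,5)@(13, 11): e=[20,-2,38] → ·
    (7,5)@(15, 11): e=[12,-18,62] → ·
    (4,6)@(9, 13): e=[36,2,18] → #
    (5,6)@(11, 13): e=[28,-14,42] → ·
    (4,7)@(9, 15): e=[36,-26,46] → ·
  covered (7 px):
    · · · · · · · · · ·
    · · · · · · · · · ·
    · · · · · · · · # ·
    · · · · · · · # # ·
    · · · · · · # # · ·
    · · · · · # · · · ·
    · · · · # · · · · ·
    · · · · · · · · · ·
    · · · · · · · · · ·
    · · · · · · · · · ·
T1:
  2·area = 184
  edge (0, 4)→(18, 0): d=(18,-4) top-left  bias=+0
  edge (18, 0)→(10, 12): d=(-8,12) right/bottom  bias=-1
  edge (10, 12)→(0, 4): d=(-10,-8) top-left  bias=+0
    (7,0)@(15, 1): e=[6,28,150] → #
    (8,0)@(17, 1): e=[14,4,166] → #
    (9,0)@(19, 1): e=[22,-20,182] → ·
    (2,1)@(5, 3): e=[2,132,50] → #
    (3,1)@(7, 3): e=[10,108,66] → #
    (4,1)@(9, 3): e=[18,84,82] → #
    (5,1)@(11, 3): e=[26,60,98] → #
    (6,1)@(13, 3): e=[34,36,114] → #
    (8,1)@(17, 3): e=[50,-12,146] → ·
    (1,2)@(3, 5): e=[30,140,14] → #
    (7,2)@(15, 5): e=[78,-4,110] → ·
    (1,3)@(3, 7): e=[66,124,-6] → ·
  covered (23 px):
    · · · · · · · # # ·
    · · # # # # # # · ·
    · # # # # # # · · ·
    · · # # # # # · · ·
    · · · # # # · · · ·
    · · · · # · · · · ·
    · · · · · · · · · ·
    · · · · · · · · · ·
    · · · · · · · · · ·
    · · · · · · · · · ·
T2:
  2·area = 76
  edge (8, 0)→(14, 8): d=(6,8) right/bottom  bias=-1
  edge (14, 8)→(12, 18): d=(-2,10) right/bottom  bias=-1
  edge (12, 18)→(8, 0): d=(-4,-18) top-left  bias=+0
    (4,1)@(9, 3): e=[10,60,6] → #
    (5,1)@(11, 3): e=[-6,40,42] → ·
    (7,1)@(15, 3): e=[-38,0,114] → ·  [on edge]
    (4,2)@(9, 5): e=[22,56,-2] → ·
    (5,2)@(11, 5): e=[6,36,34] → #
    (6,2)@(13, 5): e=[-10,16,70] → ·
    (5,3)@(11, 7): e=[18,32,26] → #
    (6,3)@(13, 7): e=[2,12,62] → #
    (7,3)@(15, 7): e=[-14,-8,98] → ·
    (5,4)@(11, 9): e=[30,28,18] → #
    (7,4)@(15, 9): e=[-2,-12,90] → ·
    (5,5)@(11, 11): e=[42,24,10] → #
    (6,6)@(13, 13): e=[38,0,38] → ·  [on edge]
  covered (9 px):
    · · · · · · · · · ·
    · · · · # · · · · ·
    · · · · · # · · · ·
    · · · · · # # · · ·
    · · · · · # # · · ·
    · · · · · # # · · ·
    · · · · · # · · · ·
    · · · · · · · · · ·
    · · · · · · · · · ·
    · · · · · · · · · ·
T3:
  2·area = 164  (B↔C swapped to make it positive)
  edge (4, 12)→(14, 5): d=(10,-7) top-left  bias=+0
  edge (14, 5)→(16, 20): d=(2,15) right/bottom  bias=-1
  edge (16, 20)→(4, 12): d=(-12,-8) top-left  bias=+0
    (6,3)@(13, 7): e=[13,19,132] → #
    (7,3)@(15, 7): e=[27,-11,148] → ·
    (4,4)@(9, 9): e=[5,83,76] → #
    (5,4)@(11, 9): e=[19,53,92] → #
    (7,4)@(15, 9): e=[47,-7,124] → ·
    (3,5)@(7, 11): e=[11,117,36] → #
    (7,5)@(15, 11): e=[67,-3,100] → ·
    (3,6)@(7, 13): e=[31,121,12] → #
    (7,6)@(15, 13): e=[87,1,76] → #
    (8,6)@(17, 13): e=[101,-29,92] → ·
    (3,7)@(7, 15): e=[51,125,-12] → ·
    (4,7)@(9, 15): e=[65,95,4] → #
  covered (20 px):
    · · · · · · · · · ·
    · · · · · · · · · ·
    · · · · · · · · · ·
    · · · · · · # · · ·
    · · · · # # # · · ·
    · · · # # # # · · ·
    · · · # # # # # · ·
    · · · · # # # # · ·
    · · · · · · # # · ·
    · · · · · · · # · ·
T4:
  degenerate (2·area = 0) — covers nothing

Final: 59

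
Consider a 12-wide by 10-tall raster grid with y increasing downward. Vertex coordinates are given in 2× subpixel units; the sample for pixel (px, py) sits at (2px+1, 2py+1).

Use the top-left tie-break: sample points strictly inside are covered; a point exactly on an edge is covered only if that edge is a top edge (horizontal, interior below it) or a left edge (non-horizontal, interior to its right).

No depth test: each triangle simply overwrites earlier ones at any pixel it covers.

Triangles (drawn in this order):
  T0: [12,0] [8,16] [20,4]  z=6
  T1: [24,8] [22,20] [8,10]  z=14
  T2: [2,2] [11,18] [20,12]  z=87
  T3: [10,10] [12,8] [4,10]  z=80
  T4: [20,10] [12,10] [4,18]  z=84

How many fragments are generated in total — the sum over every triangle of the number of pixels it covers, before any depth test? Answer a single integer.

T0:
  2·area = 144  (B↔C swapped to make it positive)
  edge (12, 0)→(20, 4): d=(8,4) right/bottom  bias=-1
  edge (20, 4)→(8, 16): d=(-12,12) right/bottom  bias=-1
  edge (8, 16)→(12, 0): d=(4,-16) top-left  bias=+0
    (6,0)@(13, 1): e=[4,120,20] → #
    (7,0)@(15, 1): e=[-4,96,52] → ·
    (11,0)@(23, 1): e=[-36,0,180] → ·  [on edge]
    (6,1)@(13, 3): e=[20,96,28] → #
    (7,1)@(15, 3): e=[12,72,60] → #
    (8,1)@(17, 3): e=[4,48,92] → #
    (9,1)@(19, 3): e=[-4,24,124] → ·
    (10,1)@(21, 3): e=[-12,0,156] → ·  [on edge]
    (5,2)@(11, 5): e=[44,96,4] → #
    (9,2)@(19, 5): e=[12,0,132] → ·  [on edge]
    (5,3)@(11, 7): e=[60,72,12] → #
    (8,3)@(17, 7): e=[36,0,108] → ·  [on edge]
    (7,4)@(15, 9): e=[60,0,84] → ·  [on edge]
    (6,5)@(13, 11): e=[84,0,60] → ·  [on edge]
    (5,6)@(11, 13): e=[108,0,36] → ·  [on edge]
    (4,7)@(9, 15): e=[132,0,12] → ·  [on edge]
    (3,8)@(7, 17): e=[156,0,-12] → ·  [on edge]
    (2,9)@(5, 19): e=[180,0,-36] → ·  [on edge]
  covered (15 px):
    · · · · · · # · · · · ·
    · · · · · · # # # · · ·
    · · · · · # # # # · · ·
    · · · · · # # # · · · ·
    · · · · · # # · · · · ·
    · · · · · # · · · · · ·
    · · · · # · · · · · · ·
    · · · · · · · · · · · ·
    · · · · · · · · · · · ·
    · · · · · · · · · · · ·
T1:
  2·area = 188
  edge (24, 8)→(22, 20): d=(-2,12) right/bottom  bias=-1
  edge (22, 20)→(8, 10): d=(-14,-10) top-left  bias=+0
  edge (8, 10)→(24, 8): d=(16,-2) top-left  bias=+0
    (0,2)@(1, 5): e=[282,0,-94] → ·  [on edge]
    (8,4)@(17, 9): e=[82,104,2] → #
    (9,4)@(19, 9): e=[58,124,6] → #
    (10,4)@(21, 9): e=[34,144,10] → #
    (11,4)@(23, 9): e=[10,164,14] → #
    (5,5)@(11, 11): e=[150,16,22] → #
    (6,5)@(13, 11): e=[126,36,26] → #
    (7,5)@(15, 11): e=[102,56,30] → #
    (5,6)@(11, 13): e=[146,-12,54] → ·
    (6,6)@(13, 13): e=[122,8,58] → #
    (6,7)@(13, 15): e=[118,-20,90] → ·
    (7,7)@(15, 15): e=[94,0,94] → #  [on edge]
  covered (24 px):
    · · · · · · · · · · · ·
    · · · · · · · · · · · ·
    · · · · · · · · · · · ·
    · · · · · · · · · · · ·
    · · · · · · · · # # # #
    · · · · · # # # # # # #
    · · · · · · # # # # # #
    · · · · · · · # # # # ·
    · · · · · · · · · # # ·
    · · · · · · · · · · # ·
T2:
  2·area = 198  (B↔C swapped to make it positive)
  edge (2, 2)→(20, 12): d=(18,10) right/bottom  bias=-1
  edge (20, 12)→(11, 18): d=(-9,6) right/bottom  bias=-1
  edge (11, 18)→(2, 2): d=(-9,-16) top-left  bias=+0
    (1,1)@(3, 3): e=[8,183,7] → #
    (2,1)@(5, 3): e=[-12,171,39] → ·
    (1,2)@(3, 5): e=[44,165,-11] → ·
    (2,2)@(5, 5): e=[24,153,21] → #
    (3,2)@(7, 5): e=[4,141,53] → #
    (4,2)@(9, 5): e=[-16,129,85] → ·
    (2,3)@(5, 7): e=[60,135,3] → #
    (4,3)@(9, 7): e=[20,111,67] → #
    (5,3)@(11, 7): e=[0,99,99] → ·  [on edge]
    (2,4)@(5, 9): e=[96,117,-15] → ·
    (3,4)@(7, 9): e=[76,105,17] → #
    (5,4)@(11, 9): e=[36,81,81] → #
  covered (24 px):
    · · · · · · · · · · · ·
    · # · · · · · · · · · ·
    · · # # · · · · · · · ·
    · · # # # · · · · · · ·
    · · · # # # # · · · · ·
    · · · · # # # # # · · ·
    · · · · # # # # # · · ·
    · · · · · # # # · · · ·
    · · · · · # · · · · · ·
    · · · · · · · · · · · ·
T3:
  2·area = 12  (B↔C swapped to make it positive)
  edge (10, 10)→(4, 10): d=(-6,0) right/bottom  bias=-1
  edge (4, 10)→(12, 8): d=(8,-2) top-left  bias=+0
  edge (12, 8)→(10, 10): d=(-2,2) right/bottom  bias=-1
    (9,0)@(19, 1): e=[54,-42,0] → ·  [on edge]
    (8,1)@(17, 3): e=[42,-30,0] → ·  [on edge]
    (7,2)@(15, 5): e=[30,-18,0] → ·  [on edge]
    (6,3)@(13, 7): e=[18,-6,0] → ·  [on edge]
    (4,4)@(9, 9): e=[6,2,4] → #
    (5,4)@(11, 9): e=[6,6,0] → ·  [on edge]
    (4,5)@(9, 11): e=[-6,18,0] → ·  [on edge]
    (3,6)@(7, 13): e=[-18,30,0] → ·  [on edge]
    (2,7)@(5, 15): e=[-30,42,0] → ·  [on edge]
    (1,8)@(3, 17): e=[-42,54,0] → ·  [on edge]
    (0,9)@(1, 19): e=[-54,66,0] → ·  [on edge]
  covered (1 px):
    · · · · · · · · · · · ·
    · · · · · · · · · · · ·
    · · · · · · · · · · · ·
    · · · · · · · · · · · ·
    · · · · # · · · · · · ·
    · · · · · · · · · · · ·
    · · · · · · · · · · · ·
    · · · · · · · · · · · ·
    · · · · · · · · · · · ·
    · · · · · · · · · · · ·
T4:
  2·area = 64  (B↔C swapped to make it positive)
  edge (20, 10)→(4, 18): d=(-16,8) right/bottom  bias=-1
  edge (4, 18)→(12, 10): d=(8,-8) top-left  bias=+0
  edge (12, 10)→(20, 10): d=(8,0) top-left  bias=+0
    (10,0)@(21, 1): e=[136,0,-72] → ·  [on edge]
    (9,1)@(19, 3): e=[120,0,-56] → ·  [on edge]
    (8,2)@(17, 5): e=[104,0,-40] → ·  [on edge]
    (7,3)@(15, 7): e=[88,0,-24] → ·  [on edge]
    (6,4)@(13, 9): e=[72,0,-8] → ·  [on edge]
    (5,5)@(11, 11): e=[56,0,8] → #  [on edge]
    (6,5)@(13, 11): e=[40,16,8] → #
    (7,5)@(15, 11): e=[24,32,8] → #
    (8,5)@(17, 11): e=[8,48,8] → #
    (9,5)@(19, 11): e=[-8,64,8] → ·
    (4,6)@(9, 13): e=[40,0,24] → #  [on edge]
    (7,6)@(15, 13): e=[-8,48,24] → ·
    (3,7)@(7, 15): e=[24,0,40] → #  [on edge]
    (2,8)@(5, 17): e=[8,0,56] → #  [on edge]
    (1,9)@(3, 19): e=[-8,0,72] → ·  [on edge]
  covered (10 px):
    · · · · · · · · · · · ·
    · · · · · · · · · · · ·
    · · · · · · · · · · · ·
    · · · · · · · · · · · ·
    · · · · · · · · · · · ·
    · · · · · # # # # · · ·
    · · · · # # # · · · · ·
    · · · # # · · · · · · ·
    · · # · · · · · · · · ·
    · · · · · · · · · · · ·

Answer: 74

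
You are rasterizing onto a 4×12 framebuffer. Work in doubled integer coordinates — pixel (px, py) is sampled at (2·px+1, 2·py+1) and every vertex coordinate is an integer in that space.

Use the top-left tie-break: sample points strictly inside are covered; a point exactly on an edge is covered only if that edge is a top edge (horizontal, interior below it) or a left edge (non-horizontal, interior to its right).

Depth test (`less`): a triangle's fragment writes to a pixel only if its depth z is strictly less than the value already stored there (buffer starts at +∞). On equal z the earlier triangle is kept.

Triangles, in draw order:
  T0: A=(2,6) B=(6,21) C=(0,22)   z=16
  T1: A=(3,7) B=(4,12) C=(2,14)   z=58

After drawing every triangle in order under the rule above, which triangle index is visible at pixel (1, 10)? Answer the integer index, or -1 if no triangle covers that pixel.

T0:
  2·area = 94
  edge (2, 6)→(6, 21): d=(4,15) right/bottom  bias=-1
  edge (6, 21)→(0, 22): d=(-6,1) right/bottom  bias=-1
  edge (0, 22)→(2, 6): d=(2,-16) top-left  bias=+0
    (1,5)@(3, 11): e=[5,63,26] → █
    (2,5)@(5, 11): e=[-25,61,58] → ·
    (1,6)@(3, 13): e=[13,51,30] → █
    (2,6)@(5, 13): e=[-17,49,62] → ·
    (0,7)@(1, 15): e=[51,41,2] → █
    (2,7)@(5, 15): e=[-9,37,66] → ·
    (0,8)@(1, 17): e=[59,29,6] → █
    (2,8)@(5, 17): e=[-1,25,70] → ·
    (0,9)@(1, 19): e=[67,17,10] → █
    (2,9)@(5, 19): e=[7,13,74] → █
    (3,9)@(7, 19): e=[-23,11,106] → ·
    (0,10)@(1, 21): e=[75,5,14] → █
  covered (12 px):
    · · · ·
    · · · ·
    · · · ·
    · · · ·
    · · · ·
    · █ · ·
    · █ · ·
    █ █ · ·
    █ █ · ·
    █ █ █ ·
    █ █ █ ·
    · · · ·
T1:
  2·area = 12
  edge (3, 7)→(4, 12): d=(1,5) right/bottom  bias=-1
  edge (4, 12)→(2, 14): d=(-2,2) right/bottom  bias=-1
  edge (2, 14)→(3, 7): d=(1,-7) top-left  bias=+0
    (1,3)@(3, 7): e=[0,12,0] → ·  [on edge]
    (1,4)@(3, 9): e=[2,8,2] → █
    (2,4)@(5, 9): e=[-8,4,16] → ·
    (3,4)@(7, 9): e=[-18,0,30] → ·  [on edge]
    (1,5)@(3, 11): e=[4,4,4] → █
    (2,5)@(5, 11): e=[-6,0,18] → ·  [on edge]
    (1,6)@(3, 13): e=[6,0,6] → ·  [on edge]
    (0,7)@(1, 15): e=[18,0,-6] → ·  [on edge]
    (2,8)@(5, 17): e=[0,-12,24] → ·  [on edge]
    (0,10)@(1, 21): e=[24,-12,0] → ·  [on edge]
  covered (2 px):
    · · · ·
    · · · ·
    · · · ·
    · · · ·
    · █ · ·
    · █ · ·
    · · · ·
    · · · ·
    · · · ·
    · · · ·
    · · · ·
    · · · ·

Z-buffer (winner per pixel, '.' = empty):
  . . . .
  . . . .
  . . . .
  . . . .
  . 1 . .
  . 0 . .
  . 0 . .
  0 0 . .
  0 0 . .
  0 0 0 .
  0 0 0 .
  . . . .

Final: 0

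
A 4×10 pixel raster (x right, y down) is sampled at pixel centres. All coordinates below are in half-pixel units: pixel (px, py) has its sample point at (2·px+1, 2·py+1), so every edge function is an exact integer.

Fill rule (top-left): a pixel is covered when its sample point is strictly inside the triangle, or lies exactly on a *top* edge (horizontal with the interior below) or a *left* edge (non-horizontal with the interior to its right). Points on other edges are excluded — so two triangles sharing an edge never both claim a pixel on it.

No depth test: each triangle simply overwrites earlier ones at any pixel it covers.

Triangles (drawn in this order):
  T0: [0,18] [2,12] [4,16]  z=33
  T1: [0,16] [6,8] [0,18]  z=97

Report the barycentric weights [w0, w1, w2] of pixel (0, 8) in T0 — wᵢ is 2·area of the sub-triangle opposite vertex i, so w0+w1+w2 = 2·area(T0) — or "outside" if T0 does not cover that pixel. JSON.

T0:
  2·area = 20
  edge (0, 18)→(2, 12): d=(2,-6) top-left  bias=+0
  edge (2, 12)→(4, 16): d=(2,4) right/bottom  bias=-1
  edge (4, 16)→(0, 18): d=(-4,2) right/bottom  bias=-1
    (2,1)@(5, 3): e=[0,-30,50] → ·  [on edge]
    (1,4)@(3, 9): e=[0,-10,30] → ·  [on edge]
    (0,7)@(1, 15): e=[0,10,10] → #  [on edge]
    (1,7)@(3, 15): e=[12,2,6] → #
    (2,7)@(5, 15): e=[24,-6,2] → ·
    (0,8)@(1, 17): e=[4,14,2] → #
    (1,8)@(3, 17): e=[16,6,-2] → ·
    (0,9)@(1, 19): e=[8,18,-6] → ·
  covered (3 px):
    · · · ·
    · · · ·
    · · · ·
    · · · ·
    · · · ·
    · · · ·
    · · · ·
    # # · ·
    # · · ·
    · · · ·
T1:
  2·area = 12
  edge (0, 16)→(6, 8): d=(6,-8) top-left  bias=+0
  edge (6, 8)→(0, 18): d=(-6,10) right/bottom  bias=-1
  edge (0, 18)→(0, 16): d=(0,-2) top-left  bias=+0
    (1,6)@(3, 13): e=[6,0,6] → ·  [on edge]
    (0,7)@(1, 15): e=[2,8,2] → #
    (1,7)@(3, 15): e=[18,-12,6] → ·
    (0,8)@(1, 17): e=[14,-4,2] → ·
  covered (1 px):
    · · · ·
    · · · ·
    · · · ·
    · · · ·
    · · · ·
    · · · ·
    · · · ·
    # · · ·
    · · · ·
    · · · ·

Result: [14,2,4]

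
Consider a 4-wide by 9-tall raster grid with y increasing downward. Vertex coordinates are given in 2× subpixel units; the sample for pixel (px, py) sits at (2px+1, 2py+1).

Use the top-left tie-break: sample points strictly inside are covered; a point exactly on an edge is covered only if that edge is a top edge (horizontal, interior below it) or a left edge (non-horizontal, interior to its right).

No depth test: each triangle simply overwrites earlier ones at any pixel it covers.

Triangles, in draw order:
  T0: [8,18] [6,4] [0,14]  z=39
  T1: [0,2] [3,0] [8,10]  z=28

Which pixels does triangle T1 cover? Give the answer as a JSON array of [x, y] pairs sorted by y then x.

T0:
  2·area = 104  (B↔C swapped to make it positive)
  edge (8, 18)→(0, 14): d=(-8,-4) top-left  bias=+0
  edge (0, 14)→(6, 4): d=(6,-10) top-left  bias=+0
  edge (6, 4)→(8, 18): d=(2,14) right/bottom  bias=-1
    (2,3)@(5, 7): e=[76,8,20] → X
    (3,3)@(7, 7): e=[84,28,-8] → .
    (1,4)@(3, 9): e=[52,0,52] → X  [on edge]
    (3,4)@(7, 9): e=[68,40,-4] → .
    (1,5)@(3, 11): e=[36,12,56] → X
    (3,5)@(7, 11): e=[52,52,0] → .  [on edge]
    (0,6)@(1, 13): e=[12,4,88] → X
    (3,6)@(7, 13): e=[36,64,4] → X
    (0,7)@(1, 15): e=[-4,16,92] → .
    (1,7)@(3, 15): e=[4,36,64] → X
    (1,8)@(3, 17): e=[-12,48,68] → .
    (2,8)@(5, 17): e=[-4,68,40] → .
  covered (13 px):
    . . . .
    . . . .
    . . . .
    . . X .
    . X X .
    . X X .
    X X X X
    . X X X
    . . . X
T1:
  2·area = 40
  edge (0, 2)→(3, 0): d=(3,-2) top-left  bias=+0
  edge (3, 0)→(8, 10): d=(5,10) right/bottom  bias=-1
  edge (8, 10)→(0, 2): d=(-8,-8) top-left  bias=+0
    (1,0)@(3, 1): e=[3,5,32] → X
    (2,0)@(5, 1): e=[7,-15,48] → .
    (0,1)@(1, 3): e=[5,35,0] → X  [on edge]
    (2,1)@(5, 3): e=[13,-5,32] → .
    (0,2)@(1, 5): e=[11,45,-16] → .
    (1,2)@(3, 5): e=[15,25,0] → X  [on edge]
    (2,2)@(5, 5): e=[19,5,16] → X
    (3,2)@(7, 5): e=[23,-15,32] → .
    (1,3)@(3, 7): e=[21,35,-16] → .
    (2,3)@(5, 7): e=[25,15,0] → X  [on edge]
    (3,3)@(7, 7): e=[29,-5,16] → .
    (2,4)@(5, 9): e=[31,25,-16] → .
    (3,4)@(7, 9): e=[35,5,0] → X  [on edge]
  covered (7 px):
    . X . .
    X X . .
    . X X .
    . . X .
    . . . X
    . . . .
    . . . .
    . . . .
    . . . .

Result: [[1,0],[0,1],[1,1],[1,2],[2,2],[2,3],[3,4]]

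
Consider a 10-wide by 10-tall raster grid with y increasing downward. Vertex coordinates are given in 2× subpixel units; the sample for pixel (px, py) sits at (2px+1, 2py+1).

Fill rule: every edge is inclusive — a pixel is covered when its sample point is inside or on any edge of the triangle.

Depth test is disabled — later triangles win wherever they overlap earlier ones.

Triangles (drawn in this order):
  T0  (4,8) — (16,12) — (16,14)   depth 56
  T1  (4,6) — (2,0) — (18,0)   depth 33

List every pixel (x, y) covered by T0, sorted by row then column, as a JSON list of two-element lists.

T0:
  2·area = 24
  edge (4, 8)→(16, 12): d=(12,4) inclusive
  edge (16, 12)→(16, 14): d=(0,2) inclusive
  edge (16, 14)→(4, 8): d=(-12,-6) inclusive
    (0,3)@(1, 7): e=[0,30,-6] → ·  [on edge]
    (3,4)@(7, 9): e=[0,18,6] → █  [on edge]
    (4,4)@(9, 9): e=[-8,14,18] → ·
    (3,5)@(7, 11): e=[24,18,-18] → ·
    (5,5)@(11, 11): e=[8,10,6] → █
    (6,5)@(13, 11): e=[0,6,18] → █  [on edge]
    (7,5)@(15, 11): e=[-8,2,30] → ·
    (5,6)@(11, 13): e=[32,10,-18] → ·
    (6,6)@(13, 13): e=[24,6,-6] → ·
    (7,6)@(15, 13): e=[16,2,6] → █
    (8,6)@(17, 13): e=[8,-2,18] → ·
    (9,6)@(19, 13): e=[0,-6,30] → ·  [on edge]
  covered (4 px):
    · · · · · · · · · ·
    · · · · · · · · · ·
    · · · · · · · · · ·
    · · · · · · · · · ·
    · · · █ · · · · · ·
    · · · · · █ █ · · ·
    · · · · · · · █ · ·
    · · · · · · · · · ·
    · · · · · · · · · ·
    · · · · · · · · · ·
T1:
  2·area = 96
  edge (4, 6)→(2, 0): d=(-2,-6) inclusive
  edge (2, 0)→(18, 0): d=(16,0) inclusive
  edge (18, 0)→(4, 6): d=(-14,6) inclusive
    (1,0)@(3, 1): e=[4,16,76] → █
    (2,0)@(5, 1): e=[16,16,64] → █
    (3,0)@(7, 1): e=[28,16,52] → █
    (4,0)@(9, 1): e=[40,16,40] → █
    (5,0)@(11, 1): e=[52,16,28] → █
    (6,0)@(13, 1): e=[64,16,16] → █
    (7,0)@(15, 1): e=[76,16,4] → █
    (8,0)@(17, 1): e=[88,16,-8] → ·
    (1,1)@(3, 3): e=[0,48,48] → █  [on edge]
    (5,1)@(11, 3): e=[48,48,0] → █  [on edge]
    (6,1)@(13, 3): e=[60,48,-12] → ·
    (7,1)@(15, 3): e=[72,48,-24] → ·
    (2,4)@(5, 9): e=[0,144,-48] → ·  [on edge]
    (3,7)@(7, 15): e=[0,240,-144] → ·  [on edge]
  covered (13 px):
    · █ █ █ █ █ █ █ · ·
    · █ █ █ █ █ · · · ·
    · · █ · · · · · · ·
    · · · · · · · · · ·
    · · · · · · · · · ·
    · · · · · · · · · ·
    · · · · · · · · · ·
    · · · · · · · · · ·
    · · · · · · · · · ·
    · · · · · · · · · ·

Result: [[3,4],[5,5],[6,5],[7,6]]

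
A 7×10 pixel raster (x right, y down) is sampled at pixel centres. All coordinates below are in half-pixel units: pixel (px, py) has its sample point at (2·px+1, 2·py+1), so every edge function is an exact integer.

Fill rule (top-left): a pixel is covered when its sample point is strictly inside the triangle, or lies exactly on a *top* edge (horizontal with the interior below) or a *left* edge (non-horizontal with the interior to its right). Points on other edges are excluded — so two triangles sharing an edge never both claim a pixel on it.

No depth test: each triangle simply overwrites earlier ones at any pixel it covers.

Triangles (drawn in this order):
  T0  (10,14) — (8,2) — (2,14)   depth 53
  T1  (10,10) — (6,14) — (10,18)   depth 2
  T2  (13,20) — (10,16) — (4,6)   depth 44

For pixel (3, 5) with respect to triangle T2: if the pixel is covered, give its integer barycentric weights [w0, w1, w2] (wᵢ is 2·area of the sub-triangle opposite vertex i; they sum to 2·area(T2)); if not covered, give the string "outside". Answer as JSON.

T0:
  2·area = 96  (B↔C swapped to make it positive)
  edge (10, 14)→(2, 14): d=(-8,0) right/bottom  bias=-1
  edge (2, 14)→(8, 2): d=(6,-12) top-left  bias=+0
  edge (8, 2)→(10, 14): d=(2,12) right/bottom  bias=-1
    (3,2)@(7, 5): e=[72,6,18] → █
    (4,2)@(9, 5): e=[72,30,-6] → ·
    (3,3)@(7, 7): e=[56,18,22] → █
    (4,3)@(9, 7): e=[56,42,-2] → ·
    (2,4)@(5, 9): e=[40,6,50] → █
    (4,4)@(9, 9): e=[40,54,2] → █
    (5,4)@(11, 9): e=[40,78,-22] → ·
    (2,5)@(5, 11): e=[24,18,54] → █
    (5,5)@(11, 11): e=[24,90,-18] → ·
    (1,6)@(3, 13): e=[8,6,82] → █
    (5,6)@(11, 13): e=[8,102,-14] → ·
    (1,7)@(3, 15): e=[-8,18,86] → ·
  covered (12 px):
    · · · · · · ·
    · · · · · · ·
    · · · █ · · ·
    · · · █ · · ·
    · · █ █ █ · ·
    · · █ █ █ · ·
    · █ █ █ █ · ·
    · · · · · · ·
    · · · · · · ·
    · · · · · · ·
T1:
  2·area = 32  (B↔C swapped to make it positive)
  edge (10, 10)→(10, 18): d=(0,8) right/bottom  bias=-1
  edge (10, 18)→(6, 14): d=(-4,-4) top-left  bias=+0
  edge (6, 14)→(10, 10): d=(4,-4) top-left  bias=+0
    (6,3)@(13, 7): e=[-24,56,0] → ·  [on edge]
    (0,4)@(1, 9): e=[72,0,-40] → ·  [on edge]
    (5,4)@(11, 9): e=[-8,40,0] → ·  [on edge]
    (1,5)@(3, 11): e=[56,0,-24] → ·  [on edge]
    (4,5)@(9, 11): e=[8,24,0] → █  [on edge]
    (5,5)@(11, 11): e=[-8,32,8] → ·
    (2,6)@(5, 13): e=[40,0,-8] → ·  [on edge]
    (3,6)@(7, 13): e=[24,8,0] → █  [on edge]
    (5,6)@(11, 13): e=[-8,24,16] → ·
    (2,7)@(5, 15): e=[40,-8,0] → ·  [on edge]
    (3,7)@(7, 15): e=[24,0,8] → █  [on edge]
    (5,7)@(11, 15): e=[-8,16,24] → ·
    (1,8)@(3, 17): e=[56,-24,0] → ·  [on edge]
    (4,8)@(9, 17): e=[8,0,24] → █  [on edge]
    (0,9)@(1, 19): e=[72,-40,0] → ·  [on edge]
    (5,9)@(11, 19): e=[-8,0,40] → ·  [on edge]
  covered (6 px):
    · · · · · · ·
    · · · · · · ·
    · · · · · · ·
    · · · · · · ·
    · · · · · · ·
    · · · · █ · ·
    · · · █ █ · ·
    · · · █ █ · ·
    · · · · █ · ·
    · · · · · · ·
T2:
  2·area = 6
  edge (13, 20)→(10, 16): d=(-3,-4) top-left  bias=+0
  edge (10, 16)→(4, 6): d=(-6,-10) top-left  bias=+0
  edge (4, 6)→(13, 20): d=(9,14) right/bottom  bias=-1
    (0,0)@(1, 1): e=[9,0,-3] → ·  [on edge]
    (3,5)@(7, 11): e=[3,0,3] → █  [on edge]
    (4,5)@(9, 11): e=[11,20,-25] → ·
    (3,6)@(7, 13): e=[-3,-12,21] → ·
    (5,8)@(11, 17): e=[1,4,1] → █
    (6,8)@(13, 17): e=[9,24,-27] → ·
    (5,9)@(11, 19): e=[-5,-8,19] → ·
  covered (2 px):
    · · · · · · ·
    · · · · · · ·
    · · · · · · ·
    · · · · · · ·
    · · · · · · ·
    · · · █ · · ·
    · · · · · · ·
    · · · · · · ·
    · · · · · █ ·
    · · · · · · ·

Answer: [0,3,3]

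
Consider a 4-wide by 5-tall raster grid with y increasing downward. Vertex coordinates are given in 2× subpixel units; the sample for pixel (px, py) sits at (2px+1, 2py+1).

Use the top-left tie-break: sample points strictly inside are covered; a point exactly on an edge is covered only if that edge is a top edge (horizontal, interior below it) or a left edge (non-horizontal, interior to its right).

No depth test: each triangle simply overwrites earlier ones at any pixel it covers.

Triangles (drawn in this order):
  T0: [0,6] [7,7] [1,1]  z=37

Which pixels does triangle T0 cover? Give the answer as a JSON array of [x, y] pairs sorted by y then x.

T0:
  2·area = 36  (B↔C swapped to make it positive)
  edge (0, 6)→(1, 1): d=(1,-5) top-left  bias=+0
  edge (1, 1)→(7, 7): d=(6,6) right/bottom  bias=-1
  edge (7, 7)→(0, 6): d=(-7,-1) top-left  bias=+0
    (0,0)@(1, 1): e=[0,0,36] → ·  [on edge]
    (0,1)@(1, 3): e=[2,12,22] → #
    (1,1)@(3, 3): e=[12,0,24] → ·  [on edge]
    (0,2)@(1, 5): e=[4,24,8] → #
    (1,2)@(3, 5): e=[14,12,10] → #
    (2,2)@(5, 5): e=[24,0,12] → ·  [on edge]
    (0,3)@(1, 7): e=[6,36,-6] → ·
    (1,3)@(3, 7): e=[16,24,-4] → ·
    (3,3)@(7, 7): e=[36,0,0] → ·  [on edge]
  covered (3 px):
    · · · ·
    # · · ·
    # # · ·
    · · · ·
    · · · ·

Final: [[0,1],[0,2],[1,2]]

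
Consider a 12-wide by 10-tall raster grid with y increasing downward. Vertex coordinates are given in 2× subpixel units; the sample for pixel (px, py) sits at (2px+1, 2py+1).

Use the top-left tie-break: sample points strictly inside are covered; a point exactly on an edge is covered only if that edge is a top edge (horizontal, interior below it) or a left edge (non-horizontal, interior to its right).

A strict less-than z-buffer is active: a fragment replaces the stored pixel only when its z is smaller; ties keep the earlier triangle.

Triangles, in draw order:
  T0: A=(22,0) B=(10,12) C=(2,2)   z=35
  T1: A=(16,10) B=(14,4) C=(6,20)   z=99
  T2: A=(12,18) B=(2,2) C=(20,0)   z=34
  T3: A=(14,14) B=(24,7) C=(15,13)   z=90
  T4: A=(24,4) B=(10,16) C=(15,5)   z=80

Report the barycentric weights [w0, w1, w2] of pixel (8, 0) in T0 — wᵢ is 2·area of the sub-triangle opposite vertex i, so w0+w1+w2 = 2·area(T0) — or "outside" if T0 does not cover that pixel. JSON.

T0:
  2·area = 216
  edge (22, 0)→(10, 12): d=(-12,12) right/bottom  bias=-1
  edge (10, 12)→(2, 2): d=(-8,-10) top-left  bias=+0
  edge (2, 2)→(22, 0): d=(20,-2) top-left  bias=+0
    (6,0)@(13, 1): e=[96,118,2] → █
    (7,0)@(15, 1): e=[72,138,6] → █
    (8,0)@(17, 1): e=[48,158,10] → █
    (9,0)@(19, 1): e=[24,178,14] → █
    (10,0)@(21, 1): e=[0,198,18] → ·  [on edge]
    (1,1)@(3, 3): e=[192,2,22] → █
    (2,1)@(5, 3): e=[168,22,26] → █
    (3,1)@(7, 3): e=[144,42,30] → █
    (4,1)@(9, 3): e=[120,62,34] → █
    (5,1)@(11, 3): e=[96,82,38] → █
    (9,1)@(19, 3): e=[0,162,54] → ·  [on edge]
    (1,2)@(3, 5): e=[168,-14,62] → ·
    (8,2)@(17, 5): e=[0,126,90] → ·  [on edge]
    (7,3)@(15, 7): e=[0,90,126] → ·  [on edge]
    (6,4)@(13, 9): e=[0,54,162] → ·  [on edge]
    (5,5)@(11, 11): e=[0,18,198] → ·  [on edge]
    (4,6)@(9, 13): e=[0,-18,234] → ·  [on edge]
    (3,7)@(7, 15): e=[0,-54,270] → ·  [on edge]
    (2,8)@(5, 17): e=[0,-90,306] → ·  [on edge]
    (1,9)@(3, 19): e=[0,-126,342] → ·  [on edge]
  covered (24 px):
    · · · · · · █ █ █ █ · ·
    · █ █ █ █ █ █ █ █ · · ·
    · · █ █ █ █ █ █ · · · ·
    · · · █ █ █ █ · · · · ·
    · · · · █ █ · · · · · ·
    · · · · · · · · · · · ·
    · · · · · · · · · · · ·
    · · · · · · · · · · · ·
    · · · · · · · · · · · ·
    · · · · · · · · · · · ·
T1:
  2·area = 80  (B↔C swapped to make it positive)
  edge (16, 10)→(6, 20): d=(-10,10) right/bottom  bias=-1
  edge (6, 20)→(14, 4): d=(8,-16) top-left  bias=+0
  edge (14, 4)→(16, 10): d=(2,6) right/bottom  bias=-1
    (6,0)@(13, 1): e=[120,-40,0] → ·  [on edge]
    (11,1)@(23, 3): e=[0,136,-56] → ·  [on edge]
    (10,2)@(21, 5): e=[0,120,-40] → ·  [on edge]
    (6,3)@(13, 7): e=[60,8,12] → █
    (7,3)@(15, 7): e=[40,40,0] → ·  [on edge]
    (9,3)@(19, 7): e=[0,104,-24] → ·  [on edge]
    (6,4)@(13, 9): e=[40,24,16] → █
    (7,4)@(15, 9): e=[20,56,4] → █
    (8,4)@(17, 9): e=[0,88,-8] → ·  [on edge]
    (5,5)@(11, 11): e=[40,8,32] → █
    (7,5)@(15, 11): e=[0,72,8] → ·  [on edge]
    (5,6)@(11, 13): e=[20,24,36] → █
    (6,6)@(13, 13): e=[0,56,24] → ·  [on edge]
    (8,6)@(17, 13): e=[-40,120,0] → ·  [on edge]
    (5,7)@(11, 15): e=[0,40,40] → ·  [on edge]
    (4,8)@(9, 17): e=[0,24,56] → ·  [on edge]
    (3,9)@(7, 19): e=[0,8,72] → ·  [on edge]
    (9,9)@(19, 19): e=[-120,200,0] → ·  [on edge]
  covered (7 px):
    · · · · · · · · · · · ·
    · · · · · · · · · · · ·
    · · · · · · · · · · · ·
    · · · · · · █ · · · · ·
    · · · · · · █ █ · · · ·
    · · · · · █ █ · · · · ·
    · · · · · █ · · · · · ·
    · · · · █ · · · · · · ·
    · · · · · · · · · · · ·
    · · · · · · · · · · · ·
T2:
  2·area = 308
  edge (12, 18)→(2, 2): d=(-10,-16) top-left  bias=+0
  edge (2, 2)→(20, 0): d=(18,-2) top-left  bias=+0
  edge (20, 0)→(12, 18): d=(-8,18) right/bottom  bias=-1
    (5,0)@(11, 1): e=[154,0,154] → █  [on edge]
    (6,0)@(13, 1): e=[186,4,118] → █
    (7,0)@(15, 1): e=[218,8,82] → █
    (8,0)@(17, 1): e=[250,12,46] → █
    (9,0)@(19, 1): e=[282,16,10] → █
    (10,0)@(21, 1): e=[314,20,-26] → ·
    (1,1)@(3, 3): e=[6,20,282] → █
    (2,1)@(5, 3): e=[38,24,246] → █
    (3,1)@(7, 3): e=[70,28,210] → █
    (4,1)@(9, 3): e=[102,32,174] → █
    (9,1)@(19, 3): e=[262,52,-6] → ·
    (1,2)@(3, 5): e=[-14,56,266] → ·
  covered (39 px):
    · · · · · █ █ █ █ █ · ·
    · █ █ █ █ █ █ █ █ · · ·
    · · █ █ █ █ █ █ █ · · ·
    · · · █ █ █ █ █ · · · ·
    · · · █ █ █ █ █ · · · ·
    · · · · █ █ █ █ · · · ·
    · · · · █ █ █ · · · · ·
    · · · · · █ █ · · · · ·
    · · · · · · · · · · · ·
    · · · · · · · · · · · ·
T3:
  2·area = 3  (B↔C swapped to make it positive)
  edge (14, 14)→(15, 13): d=(1,-1) top-left  bias=+0
  edge (15, 13)→(24, 7): d=(9,-6) top-left  bias=+0
  edge (24, 7)→(14, 14): d=(-10,7) right/bottom  bias=-1
    (11,2)@(23, 5): e=[0,-24,27] → ·  [on edge]
    (10,3)@(21, 7): e=[0,-18,21] → ·  [on edge]
    (9,4)@(19, 9): e=[0,-12,15] → ·  [on edge]
    (10,4)@(21, 9): e=[2,0,1] → █  [on edge]
    (11,4)@(23, 9): e=[4,12,-13] → ·
    (8,5)@(17, 11): e=[0,-6,9] → ·  [on edge]
    (10,5)@(21, 11): e=[4,18,-19] → ·
    (7,6)@(15, 13): e=[0,0,3] → █  [on edge]
    (8,6)@(17, 13): e=[2,12,-11] → ·
    (6,7)@(13, 15): e=[0,6,-3] → ·  [on edge]
    (7,7)@(15, 15): e=[2,18,-17] → ·
    (4,8)@(9, 17): e=[-2,0,5] → ·  [on edge]
    (5,8)@(11, 17): e=[0,12,-9] → ·  [on edge]
    (4,9)@(9, 19): e=[0,18,-15] → ·  [on edge]
  covered (2 px):
    · · · · · · · · · · · ·
    · · · · · · · · · · · ·
    · · · · · · · · · · · ·
    · · · · · · · · · · · ·
    · · · · · · · · · · █ ·
    · · · · · · · · · · · ·
    · · · · · · · █ · · · ·
    · · · · · · · · · · · ·
    · · · · · · · · · · · ·
    · · · · · · · · · · · ·
T4:
  2·area = 94
  edge (24, 4)→(10, 16): d=(-14,12) right/bottom  bias=-1
  edge (10, 16)→(15, 5): d=(5,-11) top-left  bias=+0
  edge (15, 5)→(24, 4): d=(9,-1) top-left  bias=+0
    (7,2)@(15, 5): e=[94,0,0] → █  [on edge]
    (8,2)@(17, 5): e=[70,22,2] → █
    (9,2)@(19, 5): e=[46,44,4] → █
    (10,2)@(21, 5): e=[22,66,6] → █
    (11,2)@(23, 5): e=[-2,88,8] → ·
    (7,3)@(15, 7): e=[66,10,18] → █
    (10,3)@(21, 7): e=[-6,76,24] → ·
    (7,4)@(15, 9): e=[38,20,36] → █
    (9,4)@(19, 9): e=[-10,64,40] → ·
    (6,5)@(13, 11): e=[34,8,52] → █
    (8,5)@(17, 11): e=[-14,52,56] → ·
    (6,6)@(13, 13): e=[6,18,70] → █
  covered (13 px):
    · · · · · · · · · · · ·
    · · · · · · · · · · · ·
    · · · · · · · █ █ █ █ ·
    · · · · · · · █ █ █ · ·
    · · · · · · · █ █ · · ·
    · · · · · · █ █ · · · ·
    · · · · · · █ · · · · ·
    · · · · · █ · · · · · ·
    · · · · · · · · · · · ·
    · · · · · · · · · · · ·

Result: [158,10,48]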